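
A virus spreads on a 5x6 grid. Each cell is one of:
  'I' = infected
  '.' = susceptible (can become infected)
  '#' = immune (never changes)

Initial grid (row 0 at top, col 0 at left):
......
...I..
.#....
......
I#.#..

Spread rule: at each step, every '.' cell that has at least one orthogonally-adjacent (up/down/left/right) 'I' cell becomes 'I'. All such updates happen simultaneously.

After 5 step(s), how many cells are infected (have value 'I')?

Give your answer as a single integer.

Answer: 27

Derivation:
Step 0 (initial): 2 infected
Step 1: +5 new -> 7 infected
Step 2: +9 new -> 16 infected
Step 3: +6 new -> 22 infected
Step 4: +4 new -> 26 infected
Step 5: +1 new -> 27 infected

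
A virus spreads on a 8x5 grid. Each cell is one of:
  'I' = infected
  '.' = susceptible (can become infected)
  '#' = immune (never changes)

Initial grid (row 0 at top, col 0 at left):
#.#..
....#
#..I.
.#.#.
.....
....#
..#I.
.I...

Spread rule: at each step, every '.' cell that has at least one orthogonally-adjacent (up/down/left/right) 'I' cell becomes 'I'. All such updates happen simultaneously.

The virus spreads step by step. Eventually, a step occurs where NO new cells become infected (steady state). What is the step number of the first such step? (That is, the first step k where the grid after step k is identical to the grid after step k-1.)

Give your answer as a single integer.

Step 0 (initial): 3 infected
Step 1: +9 new -> 12 infected
Step 2: +10 new -> 22 infected
Step 3: +6 new -> 28 infected
Step 4: +3 new -> 31 infected
Step 5: +1 new -> 32 infected
Step 6: +0 new -> 32 infected

Answer: 6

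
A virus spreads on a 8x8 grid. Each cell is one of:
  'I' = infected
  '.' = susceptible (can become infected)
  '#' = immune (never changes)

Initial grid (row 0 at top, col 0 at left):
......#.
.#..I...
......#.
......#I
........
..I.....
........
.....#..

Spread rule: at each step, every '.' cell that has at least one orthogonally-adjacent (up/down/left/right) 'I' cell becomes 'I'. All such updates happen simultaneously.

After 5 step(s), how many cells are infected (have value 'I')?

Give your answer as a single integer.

Answer: 58

Derivation:
Step 0 (initial): 3 infected
Step 1: +10 new -> 13 infected
Step 2: +18 new -> 31 infected
Step 3: +16 new -> 47 infected
Step 4: +8 new -> 55 infected
Step 5: +3 new -> 58 infected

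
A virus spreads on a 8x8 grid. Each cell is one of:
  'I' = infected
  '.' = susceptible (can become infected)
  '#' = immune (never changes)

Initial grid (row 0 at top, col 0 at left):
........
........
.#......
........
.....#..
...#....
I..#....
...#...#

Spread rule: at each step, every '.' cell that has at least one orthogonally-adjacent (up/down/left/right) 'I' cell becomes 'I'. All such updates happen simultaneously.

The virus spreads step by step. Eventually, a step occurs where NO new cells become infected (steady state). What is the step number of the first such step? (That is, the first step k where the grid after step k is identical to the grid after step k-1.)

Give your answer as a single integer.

Answer: 14

Derivation:
Step 0 (initial): 1 infected
Step 1: +3 new -> 4 infected
Step 2: +4 new -> 8 infected
Step 3: +4 new -> 12 infected
Step 4: +3 new -> 15 infected
Step 5: +3 new -> 18 infected
Step 6: +5 new -> 23 infected
Step 7: +5 new -> 28 infected
Step 8: +6 new -> 34 infected
Step 9: +7 new -> 41 infected
Step 10: +8 new -> 49 infected
Step 11: +6 new -> 55 infected
Step 12: +2 new -> 57 infected
Step 13: +1 new -> 58 infected
Step 14: +0 new -> 58 infected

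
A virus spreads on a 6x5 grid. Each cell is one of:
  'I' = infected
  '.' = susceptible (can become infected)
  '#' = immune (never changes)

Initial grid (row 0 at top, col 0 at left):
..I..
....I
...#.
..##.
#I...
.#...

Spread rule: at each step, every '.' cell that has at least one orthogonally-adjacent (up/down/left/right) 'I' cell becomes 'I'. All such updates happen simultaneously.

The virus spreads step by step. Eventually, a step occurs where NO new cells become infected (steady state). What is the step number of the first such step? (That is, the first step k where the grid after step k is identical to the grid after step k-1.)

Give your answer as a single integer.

Answer: 5

Derivation:
Step 0 (initial): 3 infected
Step 1: +8 new -> 11 infected
Step 2: +8 new -> 19 infected
Step 3: +4 new -> 23 infected
Step 4: +1 new -> 24 infected
Step 5: +0 new -> 24 infected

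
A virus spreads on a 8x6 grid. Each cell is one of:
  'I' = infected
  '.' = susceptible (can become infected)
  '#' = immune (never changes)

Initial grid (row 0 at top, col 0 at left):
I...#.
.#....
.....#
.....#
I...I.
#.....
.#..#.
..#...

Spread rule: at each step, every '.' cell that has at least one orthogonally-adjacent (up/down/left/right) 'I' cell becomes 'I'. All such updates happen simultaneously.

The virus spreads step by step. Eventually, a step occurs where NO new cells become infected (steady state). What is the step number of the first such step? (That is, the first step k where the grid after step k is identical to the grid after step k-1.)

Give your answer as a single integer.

Answer: 6

Derivation:
Step 0 (initial): 3 infected
Step 1: +8 new -> 11 infected
Step 2: +9 new -> 20 infected
Step 3: +9 new -> 29 infected
Step 4: +6 new -> 35 infected
Step 5: +2 new -> 37 infected
Step 6: +0 new -> 37 infected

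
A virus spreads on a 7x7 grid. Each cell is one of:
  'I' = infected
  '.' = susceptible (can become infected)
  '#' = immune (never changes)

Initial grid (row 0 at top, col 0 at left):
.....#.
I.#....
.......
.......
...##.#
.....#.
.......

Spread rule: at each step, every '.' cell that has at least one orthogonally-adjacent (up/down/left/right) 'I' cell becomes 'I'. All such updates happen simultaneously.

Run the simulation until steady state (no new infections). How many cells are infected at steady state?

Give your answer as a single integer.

Step 0 (initial): 1 infected
Step 1: +3 new -> 4 infected
Step 2: +3 new -> 7 infected
Step 3: +4 new -> 11 infected
Step 4: +5 new -> 16 infected
Step 5: +7 new -> 23 infected
Step 6: +5 new -> 28 infected
Step 7: +5 new -> 33 infected
Step 8: +5 new -> 38 infected
Step 9: +2 new -> 40 infected
Step 10: +1 new -> 41 infected
Step 11: +1 new -> 42 infected
Step 12: +1 new -> 43 infected
Step 13: +0 new -> 43 infected

Answer: 43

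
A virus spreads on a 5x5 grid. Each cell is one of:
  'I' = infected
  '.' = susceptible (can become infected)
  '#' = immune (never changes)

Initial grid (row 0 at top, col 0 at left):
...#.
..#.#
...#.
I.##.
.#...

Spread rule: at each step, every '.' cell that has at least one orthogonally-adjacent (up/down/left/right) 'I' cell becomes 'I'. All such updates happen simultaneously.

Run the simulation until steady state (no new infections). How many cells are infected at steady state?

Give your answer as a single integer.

Step 0 (initial): 1 infected
Step 1: +3 new -> 4 infected
Step 2: +2 new -> 6 infected
Step 3: +3 new -> 9 infected
Step 4: +1 new -> 10 infected
Step 5: +1 new -> 11 infected
Step 6: +0 new -> 11 infected

Answer: 11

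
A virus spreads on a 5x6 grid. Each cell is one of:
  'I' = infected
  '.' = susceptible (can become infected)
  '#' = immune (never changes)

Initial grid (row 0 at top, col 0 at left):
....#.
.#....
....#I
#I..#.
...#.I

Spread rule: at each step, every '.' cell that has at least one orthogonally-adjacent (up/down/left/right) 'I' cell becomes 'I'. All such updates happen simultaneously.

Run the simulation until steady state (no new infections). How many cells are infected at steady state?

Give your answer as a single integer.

Step 0 (initial): 3 infected
Step 1: +6 new -> 9 infected
Step 2: +7 new -> 16 infected
Step 3: +4 new -> 20 infected
Step 4: +3 new -> 23 infected
Step 5: +1 new -> 24 infected
Step 6: +0 new -> 24 infected

Answer: 24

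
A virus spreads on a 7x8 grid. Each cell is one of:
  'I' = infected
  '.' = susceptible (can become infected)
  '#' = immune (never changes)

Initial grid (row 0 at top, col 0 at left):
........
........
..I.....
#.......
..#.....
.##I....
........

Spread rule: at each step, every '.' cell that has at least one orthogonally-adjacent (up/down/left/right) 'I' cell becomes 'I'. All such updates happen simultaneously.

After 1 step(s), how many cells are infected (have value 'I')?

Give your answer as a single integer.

Step 0 (initial): 2 infected
Step 1: +7 new -> 9 infected

Answer: 9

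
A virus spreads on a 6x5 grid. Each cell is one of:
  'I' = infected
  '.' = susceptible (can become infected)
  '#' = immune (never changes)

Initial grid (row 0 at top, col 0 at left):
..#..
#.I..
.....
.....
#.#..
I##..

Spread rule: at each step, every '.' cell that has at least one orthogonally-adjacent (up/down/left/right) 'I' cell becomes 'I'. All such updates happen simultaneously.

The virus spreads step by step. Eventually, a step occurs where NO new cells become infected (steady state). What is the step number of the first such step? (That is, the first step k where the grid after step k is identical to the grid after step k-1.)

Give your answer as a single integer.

Step 0 (initial): 2 infected
Step 1: +3 new -> 5 infected
Step 2: +6 new -> 11 infected
Step 3: +6 new -> 17 infected
Step 4: +4 new -> 21 infected
Step 5: +2 new -> 23 infected
Step 6: +1 new -> 24 infected
Step 7: +0 new -> 24 infected

Answer: 7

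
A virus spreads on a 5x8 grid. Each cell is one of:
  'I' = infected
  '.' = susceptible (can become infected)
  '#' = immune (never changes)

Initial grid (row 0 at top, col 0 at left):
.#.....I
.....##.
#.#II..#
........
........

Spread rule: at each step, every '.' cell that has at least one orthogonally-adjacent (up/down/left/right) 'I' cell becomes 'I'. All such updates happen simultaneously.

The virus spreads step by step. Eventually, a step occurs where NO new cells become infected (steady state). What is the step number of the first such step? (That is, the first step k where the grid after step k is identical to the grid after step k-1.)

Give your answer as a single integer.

Answer: 6

Derivation:
Step 0 (initial): 3 infected
Step 1: +7 new -> 10 infected
Step 2: +9 new -> 19 infected
Step 3: +6 new -> 25 infected
Step 4: +6 new -> 31 infected
Step 5: +3 new -> 34 infected
Step 6: +0 new -> 34 infected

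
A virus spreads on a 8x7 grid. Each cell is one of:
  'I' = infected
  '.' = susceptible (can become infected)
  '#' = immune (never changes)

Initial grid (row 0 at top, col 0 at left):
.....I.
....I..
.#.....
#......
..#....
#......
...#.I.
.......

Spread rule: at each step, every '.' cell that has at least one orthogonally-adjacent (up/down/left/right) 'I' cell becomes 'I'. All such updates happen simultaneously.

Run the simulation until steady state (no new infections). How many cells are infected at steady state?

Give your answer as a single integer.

Answer: 51

Derivation:
Step 0 (initial): 3 infected
Step 1: +9 new -> 12 infected
Step 2: +11 new -> 23 infected
Step 3: +10 new -> 33 infected
Step 4: +7 new -> 40 infected
Step 5: +6 new -> 46 infected
Step 6: +3 new -> 49 infected
Step 7: +2 new -> 51 infected
Step 8: +0 new -> 51 infected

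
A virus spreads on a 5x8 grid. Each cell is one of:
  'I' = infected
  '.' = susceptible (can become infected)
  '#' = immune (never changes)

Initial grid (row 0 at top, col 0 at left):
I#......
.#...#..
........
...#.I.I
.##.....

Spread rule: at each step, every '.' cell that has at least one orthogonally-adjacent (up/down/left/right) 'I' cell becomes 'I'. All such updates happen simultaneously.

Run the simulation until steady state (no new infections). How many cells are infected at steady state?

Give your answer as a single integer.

Answer: 34

Derivation:
Step 0 (initial): 3 infected
Step 1: +7 new -> 10 infected
Step 2: +6 new -> 16 infected
Step 3: +7 new -> 23 infected
Step 4: +6 new -> 29 infected
Step 5: +4 new -> 33 infected
Step 6: +1 new -> 34 infected
Step 7: +0 new -> 34 infected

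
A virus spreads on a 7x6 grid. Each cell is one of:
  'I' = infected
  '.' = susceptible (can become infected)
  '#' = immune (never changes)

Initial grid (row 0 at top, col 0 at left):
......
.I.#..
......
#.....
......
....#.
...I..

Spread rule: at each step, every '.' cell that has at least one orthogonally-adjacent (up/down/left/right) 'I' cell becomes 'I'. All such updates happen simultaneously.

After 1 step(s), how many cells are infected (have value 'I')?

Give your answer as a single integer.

Step 0 (initial): 2 infected
Step 1: +7 new -> 9 infected

Answer: 9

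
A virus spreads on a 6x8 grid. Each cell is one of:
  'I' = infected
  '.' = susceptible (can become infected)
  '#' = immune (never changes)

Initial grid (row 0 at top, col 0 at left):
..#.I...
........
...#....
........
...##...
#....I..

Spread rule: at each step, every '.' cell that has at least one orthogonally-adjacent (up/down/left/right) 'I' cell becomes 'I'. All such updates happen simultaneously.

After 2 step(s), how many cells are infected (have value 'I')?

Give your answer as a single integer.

Step 0 (initial): 2 infected
Step 1: +6 new -> 8 infected
Step 2: +8 new -> 16 infected

Answer: 16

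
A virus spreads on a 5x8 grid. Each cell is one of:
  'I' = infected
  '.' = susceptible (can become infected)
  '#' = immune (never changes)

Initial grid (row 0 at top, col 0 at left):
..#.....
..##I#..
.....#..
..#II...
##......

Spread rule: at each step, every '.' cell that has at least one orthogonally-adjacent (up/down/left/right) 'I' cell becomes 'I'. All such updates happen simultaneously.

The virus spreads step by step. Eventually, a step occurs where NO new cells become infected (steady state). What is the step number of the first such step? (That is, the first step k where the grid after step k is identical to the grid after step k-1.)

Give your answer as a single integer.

Step 0 (initial): 3 infected
Step 1: +6 new -> 9 infected
Step 2: +6 new -> 15 infected
Step 3: +5 new -> 20 infected
Step 4: +7 new -> 27 infected
Step 5: +4 new -> 31 infected
Step 6: +1 new -> 32 infected
Step 7: +0 new -> 32 infected

Answer: 7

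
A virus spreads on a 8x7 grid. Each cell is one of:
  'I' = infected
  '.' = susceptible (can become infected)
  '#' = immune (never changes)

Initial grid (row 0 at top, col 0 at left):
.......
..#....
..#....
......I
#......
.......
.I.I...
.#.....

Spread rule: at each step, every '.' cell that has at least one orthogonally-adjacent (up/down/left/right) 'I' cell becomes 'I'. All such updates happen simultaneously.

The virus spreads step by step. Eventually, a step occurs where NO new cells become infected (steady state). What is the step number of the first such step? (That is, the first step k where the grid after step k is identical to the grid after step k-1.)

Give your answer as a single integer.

Step 0 (initial): 3 infected
Step 1: +9 new -> 12 infected
Step 2: +14 new -> 26 infected
Step 3: +10 new -> 36 infected
Step 4: +7 new -> 43 infected
Step 5: +4 new -> 47 infected
Step 6: +3 new -> 50 infected
Step 7: +2 new -> 52 infected
Step 8: +0 new -> 52 infected

Answer: 8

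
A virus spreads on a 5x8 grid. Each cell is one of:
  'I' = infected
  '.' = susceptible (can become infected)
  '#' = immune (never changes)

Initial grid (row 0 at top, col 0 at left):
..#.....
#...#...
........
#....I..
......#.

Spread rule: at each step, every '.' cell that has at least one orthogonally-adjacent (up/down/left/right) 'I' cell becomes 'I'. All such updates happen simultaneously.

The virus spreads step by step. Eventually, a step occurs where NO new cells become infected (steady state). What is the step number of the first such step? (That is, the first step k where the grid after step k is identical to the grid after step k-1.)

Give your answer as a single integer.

Answer: 9

Derivation:
Step 0 (initial): 1 infected
Step 1: +4 new -> 5 infected
Step 2: +6 new -> 11 infected
Step 3: +7 new -> 18 infected
Step 4: +7 new -> 25 infected
Step 5: +5 new -> 30 infected
Step 6: +3 new -> 33 infected
Step 7: +1 new -> 34 infected
Step 8: +1 new -> 35 infected
Step 9: +0 new -> 35 infected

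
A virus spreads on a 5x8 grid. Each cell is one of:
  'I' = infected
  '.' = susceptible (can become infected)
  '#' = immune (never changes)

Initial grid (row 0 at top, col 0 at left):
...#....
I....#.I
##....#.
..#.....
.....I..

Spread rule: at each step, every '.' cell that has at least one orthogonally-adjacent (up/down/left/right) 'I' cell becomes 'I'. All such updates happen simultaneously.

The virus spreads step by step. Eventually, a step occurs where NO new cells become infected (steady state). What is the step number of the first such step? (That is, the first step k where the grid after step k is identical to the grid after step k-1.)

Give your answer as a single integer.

Answer: 7

Derivation:
Step 0 (initial): 3 infected
Step 1: +8 new -> 11 infected
Step 2: +9 new -> 20 infected
Step 3: +7 new -> 27 infected
Step 4: +4 new -> 31 infected
Step 5: +2 new -> 33 infected
Step 6: +1 new -> 34 infected
Step 7: +0 new -> 34 infected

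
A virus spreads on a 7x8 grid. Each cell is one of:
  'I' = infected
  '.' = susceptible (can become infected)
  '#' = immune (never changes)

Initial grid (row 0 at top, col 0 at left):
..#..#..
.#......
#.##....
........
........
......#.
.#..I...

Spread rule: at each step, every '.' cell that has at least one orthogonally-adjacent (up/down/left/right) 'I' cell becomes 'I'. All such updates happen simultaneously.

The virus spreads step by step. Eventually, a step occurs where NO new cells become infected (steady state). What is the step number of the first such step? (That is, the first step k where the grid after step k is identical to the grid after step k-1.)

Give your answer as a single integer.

Step 0 (initial): 1 infected
Step 1: +3 new -> 4 infected
Step 2: +5 new -> 9 infected
Step 3: +5 new -> 14 infected
Step 4: +7 new -> 21 infected
Step 5: +7 new -> 28 infected
Step 6: +8 new -> 36 infected
Step 7: +6 new -> 42 infected
Step 8: +2 new -> 44 infected
Step 9: +1 new -> 45 infected
Step 10: +0 new -> 45 infected

Answer: 10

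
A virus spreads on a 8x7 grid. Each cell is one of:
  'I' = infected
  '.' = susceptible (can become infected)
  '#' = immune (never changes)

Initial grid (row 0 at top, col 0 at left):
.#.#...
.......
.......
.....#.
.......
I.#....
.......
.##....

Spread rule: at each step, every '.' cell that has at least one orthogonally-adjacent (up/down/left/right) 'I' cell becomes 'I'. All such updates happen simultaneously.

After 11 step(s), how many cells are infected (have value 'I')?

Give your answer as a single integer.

Answer: 50

Derivation:
Step 0 (initial): 1 infected
Step 1: +3 new -> 4 infected
Step 2: +4 new -> 8 infected
Step 3: +4 new -> 12 infected
Step 4: +5 new -> 17 infected
Step 5: +8 new -> 25 infected
Step 6: +7 new -> 32 infected
Step 7: +7 new -> 39 infected
Step 8: +5 new -> 44 infected
Step 9: +3 new -> 47 infected
Step 10: +2 new -> 49 infected
Step 11: +1 new -> 50 infected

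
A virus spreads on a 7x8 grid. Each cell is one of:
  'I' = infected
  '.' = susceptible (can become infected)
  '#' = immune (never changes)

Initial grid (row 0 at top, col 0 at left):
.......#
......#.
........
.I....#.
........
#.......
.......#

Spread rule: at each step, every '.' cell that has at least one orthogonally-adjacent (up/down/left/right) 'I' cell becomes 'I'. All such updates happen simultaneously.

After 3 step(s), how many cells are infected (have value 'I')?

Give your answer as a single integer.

Step 0 (initial): 1 infected
Step 1: +4 new -> 5 infected
Step 2: +7 new -> 12 infected
Step 3: +8 new -> 20 infected

Answer: 20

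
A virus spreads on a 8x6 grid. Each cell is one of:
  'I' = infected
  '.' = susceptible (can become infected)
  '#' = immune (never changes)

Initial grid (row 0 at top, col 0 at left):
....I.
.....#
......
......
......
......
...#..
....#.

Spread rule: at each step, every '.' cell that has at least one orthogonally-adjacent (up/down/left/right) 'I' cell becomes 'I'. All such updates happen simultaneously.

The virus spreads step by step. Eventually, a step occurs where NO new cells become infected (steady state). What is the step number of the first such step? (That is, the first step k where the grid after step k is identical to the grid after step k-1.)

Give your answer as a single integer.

Answer: 12

Derivation:
Step 0 (initial): 1 infected
Step 1: +3 new -> 4 infected
Step 2: +3 new -> 7 infected
Step 3: +5 new -> 12 infected
Step 4: +6 new -> 18 infected
Step 5: +6 new -> 24 infected
Step 6: +6 new -> 30 infected
Step 7: +4 new -> 34 infected
Step 8: +4 new -> 38 infected
Step 9: +3 new -> 41 infected
Step 10: +3 new -> 44 infected
Step 11: +1 new -> 45 infected
Step 12: +0 new -> 45 infected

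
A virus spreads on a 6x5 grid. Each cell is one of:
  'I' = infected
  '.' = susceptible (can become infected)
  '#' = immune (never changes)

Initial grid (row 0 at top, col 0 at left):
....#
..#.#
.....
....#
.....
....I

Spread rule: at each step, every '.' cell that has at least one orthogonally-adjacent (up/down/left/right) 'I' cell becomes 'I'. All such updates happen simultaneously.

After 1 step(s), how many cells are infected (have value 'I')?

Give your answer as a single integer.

Step 0 (initial): 1 infected
Step 1: +2 new -> 3 infected

Answer: 3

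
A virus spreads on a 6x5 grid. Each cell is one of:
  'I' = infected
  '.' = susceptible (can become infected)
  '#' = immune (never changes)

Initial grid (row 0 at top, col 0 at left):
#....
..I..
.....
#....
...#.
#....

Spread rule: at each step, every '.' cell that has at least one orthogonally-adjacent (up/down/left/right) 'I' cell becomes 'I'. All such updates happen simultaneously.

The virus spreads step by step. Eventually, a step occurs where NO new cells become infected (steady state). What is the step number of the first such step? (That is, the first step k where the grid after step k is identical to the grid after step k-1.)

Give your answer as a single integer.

Answer: 7

Derivation:
Step 0 (initial): 1 infected
Step 1: +4 new -> 5 infected
Step 2: +7 new -> 12 infected
Step 3: +6 new -> 18 infected
Step 4: +3 new -> 21 infected
Step 5: +4 new -> 25 infected
Step 6: +1 new -> 26 infected
Step 7: +0 new -> 26 infected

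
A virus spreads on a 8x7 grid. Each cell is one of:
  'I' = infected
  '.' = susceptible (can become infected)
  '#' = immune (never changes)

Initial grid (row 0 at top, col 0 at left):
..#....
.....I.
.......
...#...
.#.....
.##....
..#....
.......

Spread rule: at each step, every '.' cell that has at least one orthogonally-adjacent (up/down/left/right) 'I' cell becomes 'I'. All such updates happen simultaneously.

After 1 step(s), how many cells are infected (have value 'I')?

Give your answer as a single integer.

Step 0 (initial): 1 infected
Step 1: +4 new -> 5 infected

Answer: 5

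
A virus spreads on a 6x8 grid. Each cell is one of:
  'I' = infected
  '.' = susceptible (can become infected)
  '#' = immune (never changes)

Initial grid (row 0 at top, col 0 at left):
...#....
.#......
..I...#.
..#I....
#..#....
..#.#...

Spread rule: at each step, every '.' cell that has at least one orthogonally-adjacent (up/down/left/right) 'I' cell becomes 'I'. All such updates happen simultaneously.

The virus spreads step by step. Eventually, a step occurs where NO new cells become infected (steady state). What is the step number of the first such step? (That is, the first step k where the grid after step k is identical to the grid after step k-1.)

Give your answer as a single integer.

Answer: 8

Derivation:
Step 0 (initial): 2 infected
Step 1: +4 new -> 6 infected
Step 2: +7 new -> 13 infected
Step 3: +8 new -> 21 infected
Step 4: +8 new -> 29 infected
Step 5: +6 new -> 35 infected
Step 6: +3 new -> 38 infected
Step 7: +1 new -> 39 infected
Step 8: +0 new -> 39 infected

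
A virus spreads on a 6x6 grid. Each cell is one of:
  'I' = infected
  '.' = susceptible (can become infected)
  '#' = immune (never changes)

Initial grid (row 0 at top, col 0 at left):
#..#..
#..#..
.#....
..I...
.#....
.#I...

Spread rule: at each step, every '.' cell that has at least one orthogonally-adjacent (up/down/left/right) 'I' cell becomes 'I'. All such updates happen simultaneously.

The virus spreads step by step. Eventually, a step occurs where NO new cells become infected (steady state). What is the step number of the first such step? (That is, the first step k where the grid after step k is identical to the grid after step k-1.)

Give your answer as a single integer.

Answer: 7

Derivation:
Step 0 (initial): 2 infected
Step 1: +5 new -> 7 infected
Step 2: +6 new -> 13 infected
Step 3: +8 new -> 21 infected
Step 4: +5 new -> 26 infected
Step 5: +2 new -> 28 infected
Step 6: +1 new -> 29 infected
Step 7: +0 new -> 29 infected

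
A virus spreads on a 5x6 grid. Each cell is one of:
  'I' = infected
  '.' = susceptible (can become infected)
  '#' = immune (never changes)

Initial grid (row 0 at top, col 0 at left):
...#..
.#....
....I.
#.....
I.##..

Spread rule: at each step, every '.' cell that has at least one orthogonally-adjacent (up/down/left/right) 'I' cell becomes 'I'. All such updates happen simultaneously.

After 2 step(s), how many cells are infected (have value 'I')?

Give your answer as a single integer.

Answer: 15

Derivation:
Step 0 (initial): 2 infected
Step 1: +5 new -> 7 infected
Step 2: +8 new -> 15 infected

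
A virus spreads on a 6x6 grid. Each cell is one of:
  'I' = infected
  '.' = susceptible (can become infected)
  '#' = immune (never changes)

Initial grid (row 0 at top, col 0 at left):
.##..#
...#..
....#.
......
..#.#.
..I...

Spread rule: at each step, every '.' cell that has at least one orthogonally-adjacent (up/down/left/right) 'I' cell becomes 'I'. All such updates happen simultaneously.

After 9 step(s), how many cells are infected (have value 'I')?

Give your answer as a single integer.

Answer: 28

Derivation:
Step 0 (initial): 1 infected
Step 1: +2 new -> 3 infected
Step 2: +4 new -> 7 infected
Step 3: +4 new -> 11 infected
Step 4: +6 new -> 17 infected
Step 5: +4 new -> 21 infected
Step 6: +3 new -> 24 infected
Step 7: +2 new -> 26 infected
Step 8: +1 new -> 27 infected
Step 9: +1 new -> 28 infected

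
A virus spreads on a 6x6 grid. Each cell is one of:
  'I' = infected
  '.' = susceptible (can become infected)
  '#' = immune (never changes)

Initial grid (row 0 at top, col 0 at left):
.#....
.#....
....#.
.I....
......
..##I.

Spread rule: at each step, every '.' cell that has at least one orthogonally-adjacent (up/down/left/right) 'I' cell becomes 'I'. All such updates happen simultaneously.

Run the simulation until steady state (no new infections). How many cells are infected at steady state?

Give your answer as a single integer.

Step 0 (initial): 2 infected
Step 1: +6 new -> 8 infected
Step 2: +9 new -> 17 infected
Step 3: +5 new -> 22 infected
Step 4: +4 new -> 26 infected
Step 5: +3 new -> 29 infected
Step 6: +2 new -> 31 infected
Step 7: +0 new -> 31 infected

Answer: 31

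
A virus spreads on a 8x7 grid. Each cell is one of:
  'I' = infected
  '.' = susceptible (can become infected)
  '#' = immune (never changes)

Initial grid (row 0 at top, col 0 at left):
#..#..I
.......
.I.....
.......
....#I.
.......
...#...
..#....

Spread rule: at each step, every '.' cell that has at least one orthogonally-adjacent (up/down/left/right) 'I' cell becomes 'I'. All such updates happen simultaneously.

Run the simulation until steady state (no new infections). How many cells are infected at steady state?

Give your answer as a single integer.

Step 0 (initial): 3 infected
Step 1: +9 new -> 12 infected
Step 2: +16 new -> 28 infected
Step 3: +12 new -> 40 infected
Step 4: +6 new -> 46 infected
Step 5: +4 new -> 50 infected
Step 6: +1 new -> 51 infected
Step 7: +0 new -> 51 infected

Answer: 51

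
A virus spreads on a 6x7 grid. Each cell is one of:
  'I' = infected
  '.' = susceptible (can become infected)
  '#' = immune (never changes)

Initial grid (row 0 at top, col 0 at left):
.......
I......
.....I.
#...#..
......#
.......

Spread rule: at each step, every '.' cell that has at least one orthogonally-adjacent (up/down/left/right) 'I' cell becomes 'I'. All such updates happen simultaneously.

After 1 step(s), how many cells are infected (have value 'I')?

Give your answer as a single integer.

Answer: 9

Derivation:
Step 0 (initial): 2 infected
Step 1: +7 new -> 9 infected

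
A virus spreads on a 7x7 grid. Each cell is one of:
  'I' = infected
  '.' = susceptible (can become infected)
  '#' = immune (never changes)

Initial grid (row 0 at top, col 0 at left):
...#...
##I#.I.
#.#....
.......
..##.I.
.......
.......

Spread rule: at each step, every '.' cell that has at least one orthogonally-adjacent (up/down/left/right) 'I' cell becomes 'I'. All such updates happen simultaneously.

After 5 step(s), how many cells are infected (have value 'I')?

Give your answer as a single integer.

Step 0 (initial): 3 infected
Step 1: +9 new -> 12 infected
Step 2: +10 new -> 22 infected
Step 3: +6 new -> 28 infected
Step 4: +3 new -> 31 infected
Step 5: +3 new -> 34 infected

Answer: 34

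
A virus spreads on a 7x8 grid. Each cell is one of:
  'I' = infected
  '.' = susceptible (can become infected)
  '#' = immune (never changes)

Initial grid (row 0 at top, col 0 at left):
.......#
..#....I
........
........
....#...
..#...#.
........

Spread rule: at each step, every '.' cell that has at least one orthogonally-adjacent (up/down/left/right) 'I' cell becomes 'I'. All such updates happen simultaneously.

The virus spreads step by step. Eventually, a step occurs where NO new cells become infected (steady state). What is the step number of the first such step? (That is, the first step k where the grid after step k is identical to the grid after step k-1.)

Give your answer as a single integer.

Answer: 13

Derivation:
Step 0 (initial): 1 infected
Step 1: +2 new -> 3 infected
Step 2: +4 new -> 7 infected
Step 3: +5 new -> 12 infected
Step 4: +6 new -> 18 infected
Step 5: +5 new -> 23 infected
Step 6: +5 new -> 28 infected
Step 7: +6 new -> 34 infected
Step 8: +7 new -> 41 infected
Step 9: +4 new -> 45 infected
Step 10: +3 new -> 48 infected
Step 11: +2 new -> 50 infected
Step 12: +1 new -> 51 infected
Step 13: +0 new -> 51 infected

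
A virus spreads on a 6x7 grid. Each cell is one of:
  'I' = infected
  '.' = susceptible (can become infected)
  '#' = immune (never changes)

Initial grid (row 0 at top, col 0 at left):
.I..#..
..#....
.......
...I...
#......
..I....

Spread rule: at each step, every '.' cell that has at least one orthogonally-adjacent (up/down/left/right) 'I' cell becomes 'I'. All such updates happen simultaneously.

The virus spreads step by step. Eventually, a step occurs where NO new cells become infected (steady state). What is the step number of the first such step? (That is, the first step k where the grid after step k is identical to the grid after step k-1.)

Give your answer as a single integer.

Step 0 (initial): 3 infected
Step 1: +10 new -> 13 infected
Step 2: +12 new -> 25 infected
Step 3: +7 new -> 32 infected
Step 4: +4 new -> 36 infected
Step 5: +2 new -> 38 infected
Step 6: +1 new -> 39 infected
Step 7: +0 new -> 39 infected

Answer: 7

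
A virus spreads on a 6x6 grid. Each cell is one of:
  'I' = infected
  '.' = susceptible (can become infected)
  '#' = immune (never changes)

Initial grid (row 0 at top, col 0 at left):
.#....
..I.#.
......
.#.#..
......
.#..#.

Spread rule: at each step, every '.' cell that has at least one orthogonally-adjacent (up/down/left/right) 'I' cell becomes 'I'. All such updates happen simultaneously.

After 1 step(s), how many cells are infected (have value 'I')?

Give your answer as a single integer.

Step 0 (initial): 1 infected
Step 1: +4 new -> 5 infected

Answer: 5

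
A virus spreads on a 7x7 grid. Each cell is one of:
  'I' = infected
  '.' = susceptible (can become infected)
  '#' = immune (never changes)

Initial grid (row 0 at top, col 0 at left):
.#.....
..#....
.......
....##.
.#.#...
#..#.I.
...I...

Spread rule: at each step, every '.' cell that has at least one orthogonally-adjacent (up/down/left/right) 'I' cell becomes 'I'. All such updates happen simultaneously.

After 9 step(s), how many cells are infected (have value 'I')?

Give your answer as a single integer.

Answer: 41

Derivation:
Step 0 (initial): 2 infected
Step 1: +6 new -> 8 infected
Step 2: +5 new -> 13 infected
Step 3: +4 new -> 17 infected
Step 4: +2 new -> 19 infected
Step 5: +5 new -> 24 infected
Step 6: +6 new -> 30 infected
Step 7: +6 new -> 36 infected
Step 8: +3 new -> 39 infected
Step 9: +2 new -> 41 infected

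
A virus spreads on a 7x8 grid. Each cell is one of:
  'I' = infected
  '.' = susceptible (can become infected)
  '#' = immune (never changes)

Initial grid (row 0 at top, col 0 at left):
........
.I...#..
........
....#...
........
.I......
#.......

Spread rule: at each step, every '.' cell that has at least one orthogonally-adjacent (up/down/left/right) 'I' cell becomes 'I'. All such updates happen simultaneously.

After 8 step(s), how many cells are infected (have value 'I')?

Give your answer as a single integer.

Answer: 53

Derivation:
Step 0 (initial): 2 infected
Step 1: +8 new -> 10 infected
Step 2: +10 new -> 20 infected
Step 3: +8 new -> 28 infected
Step 4: +6 new -> 34 infected
Step 5: +5 new -> 39 infected
Step 6: +6 new -> 45 infected
Step 7: +6 new -> 51 infected
Step 8: +2 new -> 53 infected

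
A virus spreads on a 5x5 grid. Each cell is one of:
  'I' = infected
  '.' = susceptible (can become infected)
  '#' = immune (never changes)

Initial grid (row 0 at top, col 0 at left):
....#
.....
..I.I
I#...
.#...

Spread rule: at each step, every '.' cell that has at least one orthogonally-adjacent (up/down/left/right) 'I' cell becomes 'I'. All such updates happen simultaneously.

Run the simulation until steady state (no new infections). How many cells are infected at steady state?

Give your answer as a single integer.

Step 0 (initial): 3 infected
Step 1: +8 new -> 11 infected
Step 2: +7 new -> 18 infected
Step 3: +4 new -> 22 infected
Step 4: +0 new -> 22 infected

Answer: 22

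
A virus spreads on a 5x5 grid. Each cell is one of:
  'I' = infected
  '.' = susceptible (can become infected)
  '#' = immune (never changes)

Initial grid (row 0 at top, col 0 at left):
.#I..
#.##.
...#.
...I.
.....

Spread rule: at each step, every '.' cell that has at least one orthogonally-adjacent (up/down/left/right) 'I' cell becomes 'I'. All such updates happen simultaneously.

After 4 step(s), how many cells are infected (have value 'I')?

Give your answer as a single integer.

Step 0 (initial): 2 infected
Step 1: +4 new -> 6 infected
Step 2: +6 new -> 12 infected
Step 3: +4 new -> 16 infected
Step 4: +3 new -> 19 infected

Answer: 19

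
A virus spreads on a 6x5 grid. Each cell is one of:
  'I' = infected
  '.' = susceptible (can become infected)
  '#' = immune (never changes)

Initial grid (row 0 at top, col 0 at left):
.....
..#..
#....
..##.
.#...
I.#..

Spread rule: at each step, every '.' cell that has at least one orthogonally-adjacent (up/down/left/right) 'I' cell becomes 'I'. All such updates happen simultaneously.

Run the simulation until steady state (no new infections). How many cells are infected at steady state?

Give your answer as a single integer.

Answer: 24

Derivation:
Step 0 (initial): 1 infected
Step 1: +2 new -> 3 infected
Step 2: +1 new -> 4 infected
Step 3: +1 new -> 5 infected
Step 4: +1 new -> 6 infected
Step 5: +2 new -> 8 infected
Step 6: +3 new -> 11 infected
Step 7: +4 new -> 15 infected
Step 8: +3 new -> 18 infected
Step 9: +2 new -> 20 infected
Step 10: +2 new -> 22 infected
Step 11: +2 new -> 24 infected
Step 12: +0 new -> 24 infected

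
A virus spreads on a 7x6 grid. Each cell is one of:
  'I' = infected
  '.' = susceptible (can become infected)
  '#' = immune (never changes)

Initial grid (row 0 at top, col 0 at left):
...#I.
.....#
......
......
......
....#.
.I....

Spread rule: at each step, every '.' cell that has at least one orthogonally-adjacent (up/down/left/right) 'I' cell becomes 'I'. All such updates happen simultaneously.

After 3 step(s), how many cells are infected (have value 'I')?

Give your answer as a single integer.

Answer: 22

Derivation:
Step 0 (initial): 2 infected
Step 1: +5 new -> 7 infected
Step 2: +6 new -> 13 infected
Step 3: +9 new -> 22 infected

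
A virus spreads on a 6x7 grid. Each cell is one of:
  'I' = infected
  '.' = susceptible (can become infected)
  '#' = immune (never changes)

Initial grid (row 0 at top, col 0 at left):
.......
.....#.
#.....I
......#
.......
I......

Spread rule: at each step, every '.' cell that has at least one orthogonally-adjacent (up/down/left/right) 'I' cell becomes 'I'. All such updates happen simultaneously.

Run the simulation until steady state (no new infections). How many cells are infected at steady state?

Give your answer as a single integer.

Answer: 39

Derivation:
Step 0 (initial): 2 infected
Step 1: +4 new -> 6 infected
Step 2: +6 new -> 12 infected
Step 3: +8 new -> 20 infected
Step 4: +11 new -> 31 infected
Step 5: +4 new -> 35 infected
Step 6: +3 new -> 38 infected
Step 7: +1 new -> 39 infected
Step 8: +0 new -> 39 infected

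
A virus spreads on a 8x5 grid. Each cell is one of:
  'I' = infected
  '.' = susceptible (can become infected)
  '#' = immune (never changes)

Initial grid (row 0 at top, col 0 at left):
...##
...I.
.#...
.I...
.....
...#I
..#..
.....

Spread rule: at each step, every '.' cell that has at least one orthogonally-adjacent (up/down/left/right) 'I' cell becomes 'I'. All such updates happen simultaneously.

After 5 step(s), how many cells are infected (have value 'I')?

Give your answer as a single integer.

Answer: 35

Derivation:
Step 0 (initial): 3 infected
Step 1: +8 new -> 11 infected
Step 2: +13 new -> 24 infected
Step 3: +6 new -> 30 infected
Step 4: +4 new -> 34 infected
Step 5: +1 new -> 35 infected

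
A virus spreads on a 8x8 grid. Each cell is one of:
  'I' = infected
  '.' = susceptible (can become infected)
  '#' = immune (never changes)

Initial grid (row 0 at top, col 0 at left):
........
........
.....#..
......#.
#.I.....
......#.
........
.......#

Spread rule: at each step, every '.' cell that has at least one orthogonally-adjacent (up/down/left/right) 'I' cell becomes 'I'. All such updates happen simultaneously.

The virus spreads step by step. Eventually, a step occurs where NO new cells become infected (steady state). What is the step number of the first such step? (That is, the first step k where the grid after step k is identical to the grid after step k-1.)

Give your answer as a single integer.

Step 0 (initial): 1 infected
Step 1: +4 new -> 5 infected
Step 2: +7 new -> 12 infected
Step 3: +11 new -> 23 infected
Step 4: +12 new -> 35 infected
Step 5: +8 new -> 43 infected
Step 6: +7 new -> 50 infected
Step 7: +5 new -> 55 infected
Step 8: +3 new -> 58 infected
Step 9: +1 new -> 59 infected
Step 10: +0 new -> 59 infected

Answer: 10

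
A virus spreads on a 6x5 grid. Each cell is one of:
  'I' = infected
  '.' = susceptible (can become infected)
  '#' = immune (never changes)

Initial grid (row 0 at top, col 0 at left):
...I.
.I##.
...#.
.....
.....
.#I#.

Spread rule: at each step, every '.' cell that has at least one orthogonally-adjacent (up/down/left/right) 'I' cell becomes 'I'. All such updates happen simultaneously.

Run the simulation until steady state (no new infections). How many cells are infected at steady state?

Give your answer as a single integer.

Step 0 (initial): 3 infected
Step 1: +6 new -> 9 infected
Step 2: +8 new -> 17 infected
Step 3: +5 new -> 22 infected
Step 4: +3 new -> 25 infected
Step 5: +0 new -> 25 infected

Answer: 25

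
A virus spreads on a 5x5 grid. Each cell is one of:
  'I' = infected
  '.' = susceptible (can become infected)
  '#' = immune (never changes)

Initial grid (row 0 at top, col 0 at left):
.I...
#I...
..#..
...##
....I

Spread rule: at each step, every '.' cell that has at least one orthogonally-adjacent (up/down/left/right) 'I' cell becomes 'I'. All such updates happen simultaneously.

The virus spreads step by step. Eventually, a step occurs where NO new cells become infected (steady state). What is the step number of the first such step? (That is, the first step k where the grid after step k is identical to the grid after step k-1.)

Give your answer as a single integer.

Step 0 (initial): 3 infected
Step 1: +5 new -> 8 infected
Step 2: +5 new -> 13 infected
Step 3: +6 new -> 19 infected
Step 4: +2 new -> 21 infected
Step 5: +0 new -> 21 infected

Answer: 5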